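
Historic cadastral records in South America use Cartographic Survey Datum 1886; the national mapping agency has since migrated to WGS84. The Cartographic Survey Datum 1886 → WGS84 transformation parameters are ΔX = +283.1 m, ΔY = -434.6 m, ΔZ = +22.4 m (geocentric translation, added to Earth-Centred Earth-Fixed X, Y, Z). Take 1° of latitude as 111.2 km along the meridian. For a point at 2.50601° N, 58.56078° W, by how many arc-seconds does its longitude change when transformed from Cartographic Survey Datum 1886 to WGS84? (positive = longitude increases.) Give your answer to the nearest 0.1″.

Δλ = 0.5″

sin φ = 0.043724, cos φ = 0.999044, sin λ = -0.853194, cos λ = 0.521594.
East component: ΔE = −sin λ·ΔX + cos λ·ΔY = −(-0.853194)(283.1) + (0.521594)(-434.6) = 14.85 m.
1° of latitude spans 111200 m; at latitude φ, 1° of longitude spans that × cos φ = 111093.7 m, so Δλ = 14.85 / 111093.7 × 3600 = 0.481″.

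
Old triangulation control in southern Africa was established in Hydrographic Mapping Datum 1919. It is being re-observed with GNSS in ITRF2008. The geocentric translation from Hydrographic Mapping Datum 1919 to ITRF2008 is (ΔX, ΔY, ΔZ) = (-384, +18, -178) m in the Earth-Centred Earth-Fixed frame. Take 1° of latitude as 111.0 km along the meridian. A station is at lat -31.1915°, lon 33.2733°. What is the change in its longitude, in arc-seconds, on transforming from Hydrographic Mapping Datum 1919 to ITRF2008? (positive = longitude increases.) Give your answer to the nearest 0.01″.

Δλ = 8.56″

sin φ = -0.517900, cos φ = 0.855441, sin λ = 0.548633, cos λ = 0.836063.
East component: ΔE = −sin λ·ΔX + cos λ·ΔY = −(0.548633)(-384) + (0.836063)(18) = 225.72 m.
1° of latitude spans 111000 m; at latitude φ, 1° of longitude spans that × cos φ = 94954.0 m, so Δλ = 225.72 / 94954.0 × 3600 = 8.558″.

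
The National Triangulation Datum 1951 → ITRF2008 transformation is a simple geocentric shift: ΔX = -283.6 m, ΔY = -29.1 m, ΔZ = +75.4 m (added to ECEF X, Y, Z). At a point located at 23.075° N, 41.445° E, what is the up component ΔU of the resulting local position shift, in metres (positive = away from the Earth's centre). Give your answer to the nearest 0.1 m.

The local up (radial) axis is (cos φ cos λ, cos φ sin λ, sin φ), giving ΔU = -195.576 − 17.720 + 29.552 = -183.74 m.

ΔU = -183.7 m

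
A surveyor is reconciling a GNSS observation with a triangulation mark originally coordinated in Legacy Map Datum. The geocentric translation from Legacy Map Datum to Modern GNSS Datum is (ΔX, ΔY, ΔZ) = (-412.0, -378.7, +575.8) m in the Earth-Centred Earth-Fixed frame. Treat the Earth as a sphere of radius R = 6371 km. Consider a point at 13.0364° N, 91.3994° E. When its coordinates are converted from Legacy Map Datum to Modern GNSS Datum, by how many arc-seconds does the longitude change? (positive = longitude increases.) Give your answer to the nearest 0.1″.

sin φ = 0.225570, cos φ = 0.974227, sin λ = 0.999702, cos λ = -0.024422.
East component: ΔE = −sin λ·ΔX + cos λ·ΔY = −(0.999702)(-412.0) + (-0.024422)(-378.7) = 421.13 m.
1° of latitude spans πR/180 = 111195 m; at latitude φ, 1° of longitude spans that × cos φ = 108329.1 m, so Δλ = 421.13 / 108329.1 × 3600 = 13.995″.

Δλ = 14.0″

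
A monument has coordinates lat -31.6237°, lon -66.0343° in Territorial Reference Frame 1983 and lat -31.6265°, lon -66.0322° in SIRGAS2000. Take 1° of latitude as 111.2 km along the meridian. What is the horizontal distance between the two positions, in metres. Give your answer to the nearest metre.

Δφ = -31.6265° − -31.6237° = -0.0028°; Δλ = -66.0322° − -66.0343° = +0.0021°.
ΔN = Δφ × 111200 = -311.4 m; ΔE = Δλ × 111200 × cos(-31.6237°) = +0.0021 × 111200 × 0.851510 = 198.8 m.
Distance = √(ΔE² + ΔN²) = √(198.8² + (-311.4)²) = 369.4 m.

369 m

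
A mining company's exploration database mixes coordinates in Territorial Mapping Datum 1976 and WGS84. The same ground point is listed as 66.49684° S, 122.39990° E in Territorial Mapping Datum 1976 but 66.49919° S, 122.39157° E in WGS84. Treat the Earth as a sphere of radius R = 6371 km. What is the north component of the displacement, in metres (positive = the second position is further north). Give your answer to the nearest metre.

ΔN = -261 m

Δφ = -66.49919° − -66.49684° = -0.00235°; Δλ = 122.39157° − 122.39990° = -0.00833°.
1° along a meridian = πR/180 = 111195 m.
ΔN = Δφ × 111195 = -261.3 m; ΔE = Δλ × 111195 × cos(-66.49684°) = -0.00833 × 111195 × 0.398800 = -369.4 m.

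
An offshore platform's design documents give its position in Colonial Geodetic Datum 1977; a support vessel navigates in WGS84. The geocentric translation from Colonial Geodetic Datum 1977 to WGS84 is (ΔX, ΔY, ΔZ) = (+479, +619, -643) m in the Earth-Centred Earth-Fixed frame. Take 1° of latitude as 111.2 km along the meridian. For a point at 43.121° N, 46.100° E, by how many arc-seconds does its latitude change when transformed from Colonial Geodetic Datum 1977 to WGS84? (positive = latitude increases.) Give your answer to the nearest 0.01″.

sin φ = 0.683541, cos φ = 0.729912, sin λ = 0.720551, cos λ = 0.693402.
North component: ΔN = −sin φ cos λ·ΔX − sin φ sin λ·ΔY + cos φ·ΔZ = −(0.683541)(0.693402)(479) − (0.683541)(0.720551)(619) + (0.729912)(-643) = -1001.24 m.
1° of latitude spans 111200 m, so Δφ = -1001.24 / 111200 × 3600 = -32.414″.

Δφ = -32.41″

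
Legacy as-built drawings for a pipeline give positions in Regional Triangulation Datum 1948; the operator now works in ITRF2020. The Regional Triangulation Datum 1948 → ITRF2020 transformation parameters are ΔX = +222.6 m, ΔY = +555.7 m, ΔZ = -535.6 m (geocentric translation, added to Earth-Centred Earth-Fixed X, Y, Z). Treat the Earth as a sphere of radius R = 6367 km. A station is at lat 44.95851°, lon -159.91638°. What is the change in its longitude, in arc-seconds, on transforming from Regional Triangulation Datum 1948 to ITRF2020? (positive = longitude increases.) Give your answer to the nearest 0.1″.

Δλ = -20.4″

sin φ = 0.706595, cos φ = 0.707619, sin λ = -0.343391, cos λ = -0.939192.
East component: ΔE = −sin λ·ΔX + cos λ·ΔY = −(-0.343391)(222.6) + (-0.939192)(555.7) = -445.47 m.
1° of latitude spans πR/180 = 111125 m; at latitude φ, 1° of longitude spans that × cos φ = 78634.2 m, so Δλ = -445.47 / 78634.2 × 3600 = -20.394″.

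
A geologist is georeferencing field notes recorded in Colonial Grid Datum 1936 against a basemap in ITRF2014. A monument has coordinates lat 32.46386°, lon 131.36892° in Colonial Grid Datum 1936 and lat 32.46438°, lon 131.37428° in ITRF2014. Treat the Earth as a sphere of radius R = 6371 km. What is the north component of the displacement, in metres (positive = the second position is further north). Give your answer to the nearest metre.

Δφ = 32.46438° − 32.46386° = +0.00052°; Δλ = 131.37428° − 131.36892° = +0.00536°.
1° along a meridian = πR/180 = 111195 m.
ΔN = Δφ × 111195 = 57.8 m; ΔE = Δλ × 111195 × cos(32.46386°) = +0.00536 × 111195 × 0.843730 = 502.9 m.

ΔN = 58 m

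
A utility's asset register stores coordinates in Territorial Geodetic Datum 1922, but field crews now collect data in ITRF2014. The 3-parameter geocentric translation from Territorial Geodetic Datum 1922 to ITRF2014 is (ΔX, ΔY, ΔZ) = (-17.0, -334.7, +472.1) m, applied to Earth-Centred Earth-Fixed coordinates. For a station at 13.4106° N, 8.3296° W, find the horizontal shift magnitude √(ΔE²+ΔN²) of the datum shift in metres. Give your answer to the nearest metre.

At φ = 13.4106°, λ = -8.3296°: sin φ = 0.231928, cos φ = 0.972733, sin λ = -0.144867, cos λ = 0.989451.
ΔE = −sin λ·ΔX + cos λ·ΔY = −(-0.144867)·(-17.0) + (0.989451)·(-334.7) = -333.63 m.
ΔN = −sin φ cos λ·ΔX − sin φ sin λ·ΔY + cos φ·ΔZ = −(0.231928)(0.989451)(-17.0) − (0.231928)(-0.144867)(-334.7) + (0.972733)(472.1) = 451.88 m.
Horizontal magnitude = √(ΔE² + ΔN²) = √((-333.63)² + 451.88²) = 561.70 m.

562 m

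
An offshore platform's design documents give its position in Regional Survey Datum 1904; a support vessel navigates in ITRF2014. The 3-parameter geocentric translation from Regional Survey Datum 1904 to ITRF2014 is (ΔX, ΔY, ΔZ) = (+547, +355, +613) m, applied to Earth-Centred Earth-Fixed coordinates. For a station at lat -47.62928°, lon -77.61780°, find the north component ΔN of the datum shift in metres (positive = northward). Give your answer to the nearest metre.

ΔN = 244 m

The local north axis is (−sin φ cos λ, −sin φ sin λ, cos φ), giving ΔN = 86.657 − 256.173 + 413.116 = 243.60 m.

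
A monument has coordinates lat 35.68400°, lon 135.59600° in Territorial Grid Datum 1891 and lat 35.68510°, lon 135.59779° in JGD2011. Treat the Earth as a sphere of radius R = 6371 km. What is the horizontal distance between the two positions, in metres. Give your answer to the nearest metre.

203 m

Δφ = 35.68510° − 35.68400° = +0.00110°; Δλ = 135.59779° − 135.59600° = +0.00179°.
1° along a meridian = πR/180 = 111195 m.
ΔN = Δφ × 111195 = 122.3 m; ΔE = Δλ × 111195 × cos(35.68400°) = +0.00179 × 111195 × 0.812246 = 161.7 m.
Distance = √(ΔE² + ΔN²) = √(161.7² + 122.3²) = 202.7 m.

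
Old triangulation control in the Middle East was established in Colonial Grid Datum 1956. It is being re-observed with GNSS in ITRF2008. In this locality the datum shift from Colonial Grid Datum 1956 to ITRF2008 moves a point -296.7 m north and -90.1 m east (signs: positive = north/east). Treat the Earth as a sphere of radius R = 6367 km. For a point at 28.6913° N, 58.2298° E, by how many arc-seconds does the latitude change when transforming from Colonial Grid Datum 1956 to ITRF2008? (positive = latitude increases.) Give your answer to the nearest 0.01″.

Δφ = -9.61″

On a sphere of radius R, 1 rad of latitude = R, so Δφ = ΔN / R = -296.7 / 6367000 = -4.6600e-05 rad = -9.612″.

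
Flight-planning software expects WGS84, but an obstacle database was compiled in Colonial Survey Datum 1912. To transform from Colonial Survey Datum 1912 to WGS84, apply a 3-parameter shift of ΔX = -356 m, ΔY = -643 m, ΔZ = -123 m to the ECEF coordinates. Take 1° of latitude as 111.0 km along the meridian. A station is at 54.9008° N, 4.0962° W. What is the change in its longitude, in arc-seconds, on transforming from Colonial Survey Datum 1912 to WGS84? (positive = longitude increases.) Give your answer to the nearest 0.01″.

Δλ = -37.61″

sin φ = 0.818158, cos φ = 0.574994, sin λ = -0.071431, cos λ = 0.997446.
East component: ΔE = −sin λ·ΔX + cos λ·ΔY = −(-0.071431)(-356) + (0.997446)(-643) = -666.79 m.
1° of latitude spans 111000 m; at latitude φ, 1° of longitude spans that × cos φ = 63824.3 m, so Δλ = -666.79 / 63824.3 × 3600 = -37.610″.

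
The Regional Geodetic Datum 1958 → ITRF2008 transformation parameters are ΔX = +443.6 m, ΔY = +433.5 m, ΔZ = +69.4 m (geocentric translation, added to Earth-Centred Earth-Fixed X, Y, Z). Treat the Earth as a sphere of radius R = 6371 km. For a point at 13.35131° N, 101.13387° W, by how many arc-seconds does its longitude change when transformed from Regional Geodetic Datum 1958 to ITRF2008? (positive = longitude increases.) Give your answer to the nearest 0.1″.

sin φ = 0.230921, cos φ = 0.972972, sin λ = -0.981179, cos λ = -0.193102.
East component: ΔE = −sin λ·ΔX + cos λ·ΔY = −(-0.981179)(443.6) + (-0.193102)(433.5) = 351.54 m.
1° of latitude spans πR/180 = 111195 m; at latitude φ, 1° of longitude spans that × cos φ = 108189.6 m, so Δλ = 351.54 / 108189.6 × 3600 = 11.698″.

Δλ = 11.7″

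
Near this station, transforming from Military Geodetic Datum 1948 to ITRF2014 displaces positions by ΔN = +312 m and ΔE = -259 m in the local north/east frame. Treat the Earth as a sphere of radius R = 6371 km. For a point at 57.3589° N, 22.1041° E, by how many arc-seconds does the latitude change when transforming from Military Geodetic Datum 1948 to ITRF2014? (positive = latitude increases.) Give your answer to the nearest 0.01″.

On a sphere of radius R, 1 rad of latitude = R, so Δφ = ΔN / R = 312.0 / 6371000 = 4.8972e-05 rad = 10.101″.

Δφ = 10.10″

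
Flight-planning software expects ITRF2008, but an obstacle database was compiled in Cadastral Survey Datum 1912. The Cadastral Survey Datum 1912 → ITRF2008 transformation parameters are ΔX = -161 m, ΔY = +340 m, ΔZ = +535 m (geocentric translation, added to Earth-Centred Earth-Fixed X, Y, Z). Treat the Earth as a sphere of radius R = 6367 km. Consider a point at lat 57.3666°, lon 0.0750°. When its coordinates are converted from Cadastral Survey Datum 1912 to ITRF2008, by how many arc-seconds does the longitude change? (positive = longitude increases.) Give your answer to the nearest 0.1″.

sin φ = 0.842138, cos φ = 0.539262, sin λ = 0.001309, cos λ = 0.999999.
East component: ΔE = −sin λ·ΔX + cos λ·ΔY = −(0.001309)(-161) + (0.999999)(340) = 340.21 m.
1° of latitude spans πR/180 = 111125 m; at latitude φ, 1° of longitude spans that × cos φ = 59925.5 m, so Δλ = 340.21 / 59925.5 × 3600 = 20.438″.

Δλ = 20.4″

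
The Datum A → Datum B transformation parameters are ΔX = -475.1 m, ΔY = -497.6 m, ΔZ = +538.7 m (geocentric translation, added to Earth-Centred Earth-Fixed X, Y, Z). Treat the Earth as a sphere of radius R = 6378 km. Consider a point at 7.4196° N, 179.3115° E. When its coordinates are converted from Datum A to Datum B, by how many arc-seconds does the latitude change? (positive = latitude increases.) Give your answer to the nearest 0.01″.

Δφ = 15.32″

sin φ = 0.129135, cos φ = 0.991627, sin λ = 0.012016, cos λ = -0.999928.
North component: ΔN = −sin φ cos λ·ΔX − sin φ sin λ·ΔY + cos φ·ΔZ = −(0.129135)(-0.999928)(-475.1) − (0.129135)(0.012016)(-497.6) + (0.991627)(538.7) = 473.61 m.
1° of latitude spans πR/180 = 111317 m, so Δφ = 473.61 / 111317 × 3600 = 15.317″.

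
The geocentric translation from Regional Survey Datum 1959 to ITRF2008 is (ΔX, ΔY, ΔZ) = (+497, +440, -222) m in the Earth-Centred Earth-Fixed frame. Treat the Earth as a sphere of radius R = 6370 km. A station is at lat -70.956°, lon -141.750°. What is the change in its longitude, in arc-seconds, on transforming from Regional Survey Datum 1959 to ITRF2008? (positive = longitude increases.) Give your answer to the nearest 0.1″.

sin φ = -0.945268, cos φ = 0.326294, sin λ = -0.619094, cos λ = -0.785317.
East component: ΔE = −sin λ·ΔX + cos λ·ΔY = −(-0.619094)(497) + (-0.785317)(440) = -37.85 m.
1° of latitude spans πR/180 = 111177 m; at latitude φ, 1° of longitude spans that × cos φ = 36276.6 m, so Δλ = -37.85 / 36276.6 × 3600 = -3.756″.

Δλ = -3.8″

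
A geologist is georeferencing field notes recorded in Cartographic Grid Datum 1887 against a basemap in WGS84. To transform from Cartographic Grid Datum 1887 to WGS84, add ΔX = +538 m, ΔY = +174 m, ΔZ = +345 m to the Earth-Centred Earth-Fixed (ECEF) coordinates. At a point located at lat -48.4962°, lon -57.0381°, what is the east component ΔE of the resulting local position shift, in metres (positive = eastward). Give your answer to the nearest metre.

At φ = -48.4962°, λ = -57.0381°: sin φ = -0.748912, cos φ = 0.662670, sin λ = -0.839033, cos λ = 0.544081.
ΔE = −sin λ·ΔX + cos λ·ΔY = −(-0.839033)·(538) + (0.544081)·(174) = 546.07 m.

ΔE = 546 m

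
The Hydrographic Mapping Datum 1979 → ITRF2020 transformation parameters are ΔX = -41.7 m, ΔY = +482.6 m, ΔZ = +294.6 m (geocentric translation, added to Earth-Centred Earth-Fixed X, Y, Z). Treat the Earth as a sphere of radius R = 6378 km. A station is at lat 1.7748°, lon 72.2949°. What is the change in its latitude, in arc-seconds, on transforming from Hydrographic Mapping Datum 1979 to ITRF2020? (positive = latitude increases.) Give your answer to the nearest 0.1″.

sin φ = 0.030971, cos φ = 0.999520, sin λ = 0.952634, cos λ = 0.304118.
North component: ΔN = −sin φ cos λ·ΔX − sin φ sin λ·ΔY + cos φ·ΔZ = −(0.030971)(0.304118)(-41.7) − (0.030971)(0.952634)(482.6) + (0.999520)(294.6) = 280.61 m.
1° of latitude spans πR/180 = 111317 m, so Δφ = 280.61 / 111317 × 3600 = 9.075″.

Δφ = 9.1″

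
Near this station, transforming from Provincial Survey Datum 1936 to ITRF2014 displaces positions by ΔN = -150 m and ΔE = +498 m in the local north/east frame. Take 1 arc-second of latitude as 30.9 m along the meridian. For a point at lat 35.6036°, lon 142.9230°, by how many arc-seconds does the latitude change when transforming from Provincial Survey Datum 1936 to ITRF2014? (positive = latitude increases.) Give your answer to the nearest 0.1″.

Δφ = -4.9″

1″ of latitude = 30.90 m, so Δφ = -150.0 / 30.90 = -4.854″.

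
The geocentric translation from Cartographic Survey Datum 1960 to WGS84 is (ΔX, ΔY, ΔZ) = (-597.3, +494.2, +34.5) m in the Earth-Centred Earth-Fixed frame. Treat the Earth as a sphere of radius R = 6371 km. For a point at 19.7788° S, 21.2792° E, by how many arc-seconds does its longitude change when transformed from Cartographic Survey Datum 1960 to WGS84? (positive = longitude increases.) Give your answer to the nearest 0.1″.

sin φ = -0.338390, cos φ = 0.941006, sin λ = 0.362913, cos λ = 0.931823.
East component: ΔE = −sin λ·ΔX + cos λ·ΔY = −(0.362913)(-597.3) + (0.931823)(494.2) = 677.27 m.
1° of latitude spans πR/180 = 111195 m; at latitude φ, 1° of longitude spans that × cos φ = 104635.1 m, so Δλ = 677.27 / 104635.1 × 3600 = 23.302″.

Δλ = 23.3″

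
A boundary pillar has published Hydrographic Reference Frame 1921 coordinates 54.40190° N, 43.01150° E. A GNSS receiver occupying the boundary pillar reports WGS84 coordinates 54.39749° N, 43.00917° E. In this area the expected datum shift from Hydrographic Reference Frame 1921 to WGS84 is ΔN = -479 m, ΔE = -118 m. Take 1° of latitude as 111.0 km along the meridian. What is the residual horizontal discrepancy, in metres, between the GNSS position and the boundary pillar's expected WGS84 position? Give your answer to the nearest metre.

34 m

Observed coordinate differences: Δφ = -0.00441°, Δλ = -0.00233°.
Converting to metres (1° lat = 111000 m, cos φ = 0.582096): observed ΔN = -489.5 m, observed ΔE = -150.5 m.
Subtracting the expected shift leaves a residual of -489.5 − (-479) = -10.5 m north and -150.5 − (-118) = -32.5 m east.
Residual distance = √((-10.5)² + (-32.5)²) = 34.2 m.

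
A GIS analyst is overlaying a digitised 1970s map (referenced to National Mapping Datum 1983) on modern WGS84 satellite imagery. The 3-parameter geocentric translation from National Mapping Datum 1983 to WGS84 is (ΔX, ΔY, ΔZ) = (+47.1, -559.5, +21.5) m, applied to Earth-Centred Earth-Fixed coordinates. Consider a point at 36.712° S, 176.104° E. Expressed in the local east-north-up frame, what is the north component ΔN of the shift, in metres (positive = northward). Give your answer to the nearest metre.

ΔN = -34 m

At φ = -36.712°, λ = 176.104°: sin φ = -0.597793, cos φ = 0.801650, sin λ = 0.067946, cos λ = -0.997689.
ΔN = −sin φ cos λ·ΔX − sin φ sin λ·ΔY + cos φ·ΔZ = −(-0.597793)(-0.997689)(47.1) − (-0.597793)(0.067946)(-559.5) + (0.801650)(21.5) = -33.58 m.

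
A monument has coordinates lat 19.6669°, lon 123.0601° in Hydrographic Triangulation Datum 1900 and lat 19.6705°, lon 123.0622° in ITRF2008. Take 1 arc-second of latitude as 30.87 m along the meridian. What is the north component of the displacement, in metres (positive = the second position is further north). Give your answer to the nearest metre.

Δφ = 19.6705° − 19.6669° = +0.0036°; Δλ = 123.0622° − 123.0601° = +0.0021°.
1° of latitude = 3600 × 30.87 = 111132 m.
ΔN = Δφ × 111132 = 400.1 m; ΔE = Δλ × 111132 × cos(19.6669°) = +0.0021 × 111132 × 0.941665 = 219.8 m.

ΔN = 400 m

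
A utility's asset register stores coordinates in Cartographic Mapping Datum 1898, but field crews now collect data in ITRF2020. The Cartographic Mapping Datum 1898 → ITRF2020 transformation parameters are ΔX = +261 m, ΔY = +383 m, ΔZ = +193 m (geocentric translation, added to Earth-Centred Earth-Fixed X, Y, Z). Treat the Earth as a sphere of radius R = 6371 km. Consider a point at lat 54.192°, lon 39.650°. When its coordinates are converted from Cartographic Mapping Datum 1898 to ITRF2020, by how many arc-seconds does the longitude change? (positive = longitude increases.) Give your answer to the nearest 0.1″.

sin φ = 0.810982, cos φ = 0.585071, sin λ = 0.638096, cos λ = 0.769957.
East component: ΔE = −sin λ·ΔX + cos λ·ΔY = −(0.638096)(261) + (0.769957)(383) = 128.35 m.
1° of latitude spans πR/180 = 111195 m; at latitude φ, 1° of longitude spans that × cos φ = 65056.9 m, so Δλ = 128.35 / 65056.9 × 3600 = 7.102″.

Δλ = 7.1″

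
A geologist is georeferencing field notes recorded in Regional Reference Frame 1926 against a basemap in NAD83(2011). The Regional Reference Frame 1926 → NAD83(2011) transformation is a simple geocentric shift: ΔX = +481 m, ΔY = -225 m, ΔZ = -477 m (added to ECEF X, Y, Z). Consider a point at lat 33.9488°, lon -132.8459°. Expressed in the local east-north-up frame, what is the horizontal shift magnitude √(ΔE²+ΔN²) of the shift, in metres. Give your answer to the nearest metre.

591 m

At φ = 33.9488°, λ = -132.8459°: sin φ = 0.558452, cos φ = 0.829537, sin λ = -0.733185, cos λ = -0.680029.
ΔE = −sin λ·ΔX + cos λ·ΔY = −(-0.733185)·(481) + (-0.680029)·(-225) = 505.67 m.
ΔN = −sin φ cos λ·ΔX − sin φ sin λ·ΔY + cos φ·ΔZ = −(0.558452)(-0.680029)(481) − (0.558452)(-0.733185)(-225) + (0.829537)(-477) = -305.15 m.
Horizontal magnitude = √(ΔE² + ΔN²) = √(505.67² + (-305.15)²) = 590.61 m.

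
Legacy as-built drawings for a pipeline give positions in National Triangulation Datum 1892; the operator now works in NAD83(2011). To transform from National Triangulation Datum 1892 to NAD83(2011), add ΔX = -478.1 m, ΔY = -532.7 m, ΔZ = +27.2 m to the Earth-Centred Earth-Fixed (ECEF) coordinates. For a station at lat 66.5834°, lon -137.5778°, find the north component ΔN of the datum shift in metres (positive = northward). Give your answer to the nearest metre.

At φ = 66.5834°, λ = -137.5778°: sin φ = 0.917640, cos φ = 0.397414, sin λ = -0.674588, cos λ = -0.738194.
ΔN = −sin φ cos λ·ΔX − sin φ sin λ·ΔY + cos φ·ΔZ = −(0.917640)(-0.738194)(-478.1) − (0.917640)(-0.674588)(-532.7) + (0.397414)(27.2) = -642.81 m.

ΔN = -643 m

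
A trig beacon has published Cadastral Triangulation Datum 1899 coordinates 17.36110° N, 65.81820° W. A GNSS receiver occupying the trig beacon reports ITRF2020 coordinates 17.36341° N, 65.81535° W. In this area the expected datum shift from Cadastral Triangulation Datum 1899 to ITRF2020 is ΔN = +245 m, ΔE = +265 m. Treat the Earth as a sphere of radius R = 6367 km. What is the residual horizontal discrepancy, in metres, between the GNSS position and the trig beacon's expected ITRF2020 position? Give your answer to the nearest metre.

Observed coordinate differences: Δφ = +0.00231°, Δλ = +0.00285°.
Converting to metres (1° lat = 111125 m, cos φ = 0.954443): observed ΔN = 256.7 m, observed ΔE = 302.3 m.
Subtracting the expected shift leaves a residual of 256.7 − (245) = 11.7 m north and 302.3 − (265) = 37.3 m east.
Residual distance = √(11.7² + 37.3²) = 39.1 m.

39 m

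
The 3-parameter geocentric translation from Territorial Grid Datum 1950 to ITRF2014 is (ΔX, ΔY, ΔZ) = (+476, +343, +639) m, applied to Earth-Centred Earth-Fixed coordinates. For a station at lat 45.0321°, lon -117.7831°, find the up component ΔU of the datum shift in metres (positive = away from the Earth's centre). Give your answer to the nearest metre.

ΔU = 81 m

The local up (radial) axis is (cos φ cos λ, cos φ sin λ, sin φ), giving ΔU = -156.802 − 214.457 + 452.094 = 80.84 m.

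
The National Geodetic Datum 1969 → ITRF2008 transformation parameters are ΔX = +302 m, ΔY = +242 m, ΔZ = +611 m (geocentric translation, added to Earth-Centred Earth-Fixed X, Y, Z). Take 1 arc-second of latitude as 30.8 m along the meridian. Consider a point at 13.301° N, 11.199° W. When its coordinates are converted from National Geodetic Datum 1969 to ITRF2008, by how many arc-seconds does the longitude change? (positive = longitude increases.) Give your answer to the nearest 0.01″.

Δλ = 9.88″

sin φ = 0.230067, cos φ = 0.973175, sin λ = -0.194217, cos λ = 0.980959.
East component: ΔE = −sin λ·ΔX + cos λ·ΔY = −(-0.194217)(302) + (0.980959)(242) = 296.05 m.
1° of latitude spans 3600 × 30.80 = 110880 m; at latitude φ, 1° of longitude spans that × cos φ = 107905.6 m, so Δλ = 296.05 / 107905.6 × 3600 = 9.877″.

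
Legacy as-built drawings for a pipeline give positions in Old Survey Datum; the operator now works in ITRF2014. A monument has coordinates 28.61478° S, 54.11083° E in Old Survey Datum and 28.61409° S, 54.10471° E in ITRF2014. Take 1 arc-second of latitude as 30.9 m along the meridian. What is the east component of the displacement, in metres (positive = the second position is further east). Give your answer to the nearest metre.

ΔE = -598 m

Δφ = -28.61409° − -28.61478° = +0.00069°; Δλ = 54.10471° − 54.11083° = -0.00612°.
1° of latitude = 3600 × 30.90 = 111240 m.
ΔN = Δφ × 111240 = 76.8 m; ΔE = Δλ × 111240 × cos(-28.61478°) = -0.00612 × 111240 × 0.877859 = -597.6 m.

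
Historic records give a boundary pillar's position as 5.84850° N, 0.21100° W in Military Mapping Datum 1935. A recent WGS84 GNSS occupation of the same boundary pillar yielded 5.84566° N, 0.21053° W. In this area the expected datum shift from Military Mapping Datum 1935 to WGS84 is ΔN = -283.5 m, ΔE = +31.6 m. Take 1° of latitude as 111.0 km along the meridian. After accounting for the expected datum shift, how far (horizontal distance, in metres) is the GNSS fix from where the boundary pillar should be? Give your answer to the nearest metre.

38 m

Observed coordinate differences: Δφ = -0.00284°, Δλ = +0.00047°.
Converting to metres (1° lat = 111000 m, cos φ = 0.994795): observed ΔN = -315.2 m, observed ΔE = 51.9 m.
Subtracting the expected shift leaves a residual of -315.2 − (-283.5) = -31.7 m north and 51.9 − (31.6) = 20.3 m east.
Residual distance = √((-31.7)² + 20.3²) = 37.7 m.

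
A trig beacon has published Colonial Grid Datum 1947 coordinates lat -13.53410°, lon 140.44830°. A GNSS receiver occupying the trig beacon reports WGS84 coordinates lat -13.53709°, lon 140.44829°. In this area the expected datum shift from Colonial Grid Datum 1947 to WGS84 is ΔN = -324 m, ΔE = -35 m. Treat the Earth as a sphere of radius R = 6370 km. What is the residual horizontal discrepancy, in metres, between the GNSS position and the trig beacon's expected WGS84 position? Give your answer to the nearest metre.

Observed coordinate differences: Δφ = -0.00299°, Δλ = -0.00001°.
Converting to metres (1° lat = 111177 m, cos φ = 0.972231): observed ΔN = -332.4 m, observed ΔE = -1.1 m.
Subtracting the expected shift leaves a residual of -332.4 − (-324) = -8.4 m north and -1.1 − (-35) = 33.9 m east.
Residual distance = √((-8.4)² + 33.9²) = 34.9 m.

35 m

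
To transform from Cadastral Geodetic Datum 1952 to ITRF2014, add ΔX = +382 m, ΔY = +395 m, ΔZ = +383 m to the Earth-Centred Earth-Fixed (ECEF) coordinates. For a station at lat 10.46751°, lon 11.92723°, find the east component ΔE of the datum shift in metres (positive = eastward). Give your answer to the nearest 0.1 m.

At φ = 10.46751°, λ = 11.92723°: sin φ = 0.181678, cos φ = 0.983358, sin λ = 0.206669, cos λ = 0.978411.
ΔE = −sin λ·ΔX + cos λ·ΔY = −(0.206669)·(382) + (0.978411)·(395) = 307.52 m.

ΔE = 307.5 m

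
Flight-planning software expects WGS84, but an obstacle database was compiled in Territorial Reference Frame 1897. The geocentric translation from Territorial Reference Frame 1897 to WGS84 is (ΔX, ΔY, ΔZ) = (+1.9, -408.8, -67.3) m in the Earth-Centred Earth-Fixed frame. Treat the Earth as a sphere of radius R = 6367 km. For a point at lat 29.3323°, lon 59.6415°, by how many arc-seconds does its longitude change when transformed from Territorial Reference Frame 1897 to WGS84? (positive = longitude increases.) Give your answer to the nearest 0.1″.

Δλ = -7.7″

sin φ = 0.489874, cos φ = 0.871793, sin λ = 0.862880, cos λ = 0.505409.
East component: ΔE = −sin λ·ΔX + cos λ·ΔY = −(0.862880)(1.9) + (0.505409)(-408.8) = -208.25 m.
1° of latitude spans πR/180 = 111125 m; at latitude φ, 1° of longitude spans that × cos φ = 96878.1 m, so Δλ = -208.25 / 96878.1 × 3600 = -7.739″.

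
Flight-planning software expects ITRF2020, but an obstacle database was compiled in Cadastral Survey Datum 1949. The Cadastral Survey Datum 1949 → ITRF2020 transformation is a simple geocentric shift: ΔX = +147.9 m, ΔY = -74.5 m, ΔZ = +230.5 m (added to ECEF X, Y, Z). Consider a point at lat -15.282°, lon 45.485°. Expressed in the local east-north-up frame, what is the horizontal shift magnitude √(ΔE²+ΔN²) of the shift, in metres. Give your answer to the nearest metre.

At φ = -15.282°, λ = 45.485°: sin φ = -0.263570, cos φ = 0.964640, sin λ = 0.713067, cos λ = 0.701096.
ΔE = −sin λ·ΔX + cos λ·ΔY = −(0.713067)·(147.9) + (0.701096)·(-74.5) = -157.69 m.
ΔN = −sin φ cos λ·ΔX − sin φ sin λ·ΔY + cos φ·ΔZ = −(-0.263570)(0.701096)(147.9) − (-0.263570)(0.713067)(-74.5) + (0.964640)(230.5) = 235.68 m.
Horizontal magnitude = √(ΔE² + ΔN²) = √((-157.69)² + 235.68²) = 283.57 m.

284 m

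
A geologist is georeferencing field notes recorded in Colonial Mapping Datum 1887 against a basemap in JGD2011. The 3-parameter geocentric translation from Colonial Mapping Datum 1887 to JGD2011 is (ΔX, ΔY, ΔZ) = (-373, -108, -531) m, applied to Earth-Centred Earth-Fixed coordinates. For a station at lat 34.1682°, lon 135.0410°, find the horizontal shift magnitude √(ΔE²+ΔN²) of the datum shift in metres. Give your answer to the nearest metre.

642 m

At φ = 34.1682°, λ = 135.0410°: sin φ = 0.561624, cos φ = 0.827392, sin λ = 0.706601, cos λ = -0.707613.
ΔE = −sin λ·ΔX + cos λ·ΔY = −(0.706601)·(-373) + (-0.707613)·(-108) = 339.98 m.
ΔN = −sin φ cos λ·ΔX − sin φ sin λ·ΔY + cos φ·ΔZ = −(0.561624)(-0.707613)(-373) − (0.561624)(0.706601)(-108) + (0.827392)(-531) = -544.72 m.
Horizontal magnitude = √(ΔE² + ΔN²) = √(339.98² + (-544.72)²) = 642.11 m.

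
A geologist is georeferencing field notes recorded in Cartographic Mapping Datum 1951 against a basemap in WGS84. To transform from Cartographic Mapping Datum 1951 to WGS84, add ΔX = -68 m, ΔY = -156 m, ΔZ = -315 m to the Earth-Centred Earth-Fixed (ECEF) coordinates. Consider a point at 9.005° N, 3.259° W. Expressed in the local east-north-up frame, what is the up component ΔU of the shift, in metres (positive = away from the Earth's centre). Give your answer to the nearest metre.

At φ = 9.005°, λ = -3.259°: sin φ = 0.156521, cos φ = 0.987675, sin λ = -0.056850, cos λ = 0.998383.
ΔU = cos φ cos λ·ΔX + cos φ sin λ·ΔY + sin φ·ΔZ = (0.987675)(0.998383)(-68) + (0.987675)(-0.056850)(-156) + (0.156521)(-315) = -107.60 m.

ΔU = -108 m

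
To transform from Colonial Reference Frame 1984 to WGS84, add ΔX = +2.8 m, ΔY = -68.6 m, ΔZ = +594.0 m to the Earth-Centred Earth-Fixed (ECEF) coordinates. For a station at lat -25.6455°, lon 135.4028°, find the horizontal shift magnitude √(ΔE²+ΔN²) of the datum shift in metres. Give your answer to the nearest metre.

The local east axis at (φ, λ) is (−sin λ, cos λ, 0), so ΔE = −sin(135.4028°)·2.8 + cos(135.4028°)·(-68.6) = 46.88 m.
The local north axis is (−sin φ cos λ, −sin φ sin λ, cos φ), giving ΔN = -0.863 − 20.846 + 535.485 = 513.78 m.
Horizontal magnitude = √(ΔE² + ΔN²) = √(46.88² + 513.78²) = 515.91 m.

516 m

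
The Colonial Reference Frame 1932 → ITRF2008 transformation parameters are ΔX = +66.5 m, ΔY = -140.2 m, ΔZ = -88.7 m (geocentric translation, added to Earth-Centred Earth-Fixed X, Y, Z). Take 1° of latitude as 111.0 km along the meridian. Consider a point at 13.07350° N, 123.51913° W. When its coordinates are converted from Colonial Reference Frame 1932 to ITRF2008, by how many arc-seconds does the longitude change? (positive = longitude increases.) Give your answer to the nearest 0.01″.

Δλ = 4.42″

sin φ = 0.226201, cos φ = 0.974081, sin λ = -0.833701, cos λ = -0.552215.
East component: ΔE = −sin λ·ΔX + cos λ·ΔY = −(-0.833701)(66.5) + (-0.552215)(-140.2) = 132.86 m.
1° of latitude spans 111000 m; at latitude φ, 1° of longitude spans that × cos φ = 108123.0 m, so Δλ = 132.86 / 108123.0 × 3600 = 4.424″.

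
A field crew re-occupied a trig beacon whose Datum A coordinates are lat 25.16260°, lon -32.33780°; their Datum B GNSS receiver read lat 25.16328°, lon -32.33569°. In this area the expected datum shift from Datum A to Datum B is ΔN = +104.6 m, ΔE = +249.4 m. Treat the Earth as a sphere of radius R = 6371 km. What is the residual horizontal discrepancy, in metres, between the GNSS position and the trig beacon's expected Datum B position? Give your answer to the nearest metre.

Observed coordinate differences: Δφ = +0.00068°, Δλ = +0.00211°.
Converting to metres (1° lat = 111195 m, cos φ = 0.905105): observed ΔN = 75.6 m, observed ΔE = 212.4 m.
Subtracting the expected shift leaves a residual of 75.6 − (104.6) = -29.0 m north and 212.4 − (249.4) = -37.0 m east.
Residual distance = √((-29.0)² + (-37.0)²) = 47.0 m.

47 m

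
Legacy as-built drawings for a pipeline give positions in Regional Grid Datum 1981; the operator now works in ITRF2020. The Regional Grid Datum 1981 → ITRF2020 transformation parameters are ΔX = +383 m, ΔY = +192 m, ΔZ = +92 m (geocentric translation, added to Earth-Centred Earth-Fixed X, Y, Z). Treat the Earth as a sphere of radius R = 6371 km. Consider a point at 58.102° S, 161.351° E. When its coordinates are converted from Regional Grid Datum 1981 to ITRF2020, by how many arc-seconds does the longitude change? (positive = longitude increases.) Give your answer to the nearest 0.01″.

Δλ = -18.65″

sin φ = -0.848990, cos φ = 0.528409, sin λ = 0.319770, cos λ = -0.947495.
East component: ΔE = −sin λ·ΔX + cos λ·ΔY = −(0.319770)(383) + (-0.947495)(192) = -304.39 m.
1° of latitude spans πR/180 = 111195 m; at latitude φ, 1° of longitude spans that × cos φ = 58756.4 m, so Δλ = -304.39 / 58756.4 × 3600 = -18.650″.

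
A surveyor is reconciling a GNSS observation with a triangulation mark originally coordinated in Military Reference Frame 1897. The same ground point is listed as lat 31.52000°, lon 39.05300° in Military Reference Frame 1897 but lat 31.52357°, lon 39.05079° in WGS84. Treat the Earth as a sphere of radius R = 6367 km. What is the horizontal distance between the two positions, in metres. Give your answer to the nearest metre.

449 m

Δφ = 31.52357° − 31.52000° = +0.00357°; Δλ = 39.05079° − 39.05300° = -0.00221°.
1° along a meridian = πR/180 = 111125 m.
ΔN = Δφ × 111125 = 396.7 m; ΔE = Δλ × 111125 × cos(31.52000°) = -0.00221 × 111125 × 0.852458 = -209.4 m.
Distance = √(ΔE² + ΔN²) = √((-209.4)² + 396.7²) = 448.6 m.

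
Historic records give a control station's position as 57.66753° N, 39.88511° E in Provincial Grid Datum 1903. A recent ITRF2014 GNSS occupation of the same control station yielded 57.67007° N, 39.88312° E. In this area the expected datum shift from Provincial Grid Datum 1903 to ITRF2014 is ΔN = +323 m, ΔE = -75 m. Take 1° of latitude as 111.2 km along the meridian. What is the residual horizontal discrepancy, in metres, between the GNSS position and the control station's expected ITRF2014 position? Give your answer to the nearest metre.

59 m

Observed coordinate differences: Δφ = +0.00254°, Δλ = -0.00199°.
Converting to metres (1° lat = 111200 m, cos φ = 0.534831): observed ΔN = 282.4 m, observed ΔE = -118.4 m.
Subtracting the expected shift leaves a residual of 282.4 − (323) = -40.6 m north and -118.4 − (-75) = -43.4 m east.
Residual distance = √((-40.6)² + (-43.4)²) = 59.4 m.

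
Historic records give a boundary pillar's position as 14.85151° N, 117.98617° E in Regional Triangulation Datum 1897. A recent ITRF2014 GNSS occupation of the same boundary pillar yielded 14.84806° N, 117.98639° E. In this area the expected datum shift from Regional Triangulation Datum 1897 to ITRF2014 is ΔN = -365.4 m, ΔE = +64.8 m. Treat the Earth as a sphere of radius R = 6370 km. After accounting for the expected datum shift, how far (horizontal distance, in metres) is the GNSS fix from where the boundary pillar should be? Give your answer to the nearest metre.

45 m

Observed coordinate differences: Δφ = -0.00345°, Δλ = +0.00022°.
Converting to metres (1° lat = 111177 m, cos φ = 0.966593): observed ΔN = -383.6 m, observed ΔE = 23.6 m.
Subtracting the expected shift leaves a residual of -383.6 − (-365.4) = -18.2 m north and 23.6 − (64.8) = -41.2 m east.
Residual distance = √((-18.2)² + (-41.2)²) = 45.0 m.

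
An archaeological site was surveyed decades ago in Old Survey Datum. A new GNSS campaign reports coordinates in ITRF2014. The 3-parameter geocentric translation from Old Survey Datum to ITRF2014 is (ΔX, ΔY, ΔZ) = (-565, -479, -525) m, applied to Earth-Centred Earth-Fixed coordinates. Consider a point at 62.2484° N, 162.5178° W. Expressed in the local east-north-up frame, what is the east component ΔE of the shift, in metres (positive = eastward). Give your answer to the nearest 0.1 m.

ΔE = 287.1 m

The local east axis at (φ, λ) is (−sin λ, cos λ, 0), so ΔE = −sin(-162.5178°)·(-565) + cos(-162.5178°)·(-479) = 287.14 m.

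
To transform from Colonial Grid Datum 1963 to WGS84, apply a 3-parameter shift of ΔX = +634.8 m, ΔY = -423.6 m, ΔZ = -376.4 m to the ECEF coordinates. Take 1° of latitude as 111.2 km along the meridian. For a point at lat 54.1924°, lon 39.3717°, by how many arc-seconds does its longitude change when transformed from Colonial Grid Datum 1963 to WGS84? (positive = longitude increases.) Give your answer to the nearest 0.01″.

sin φ = 0.810986, cos φ = 0.585065, sin λ = 0.634349, cos λ = 0.773047.
East component: ΔE = −sin λ·ΔX + cos λ·ΔY = −(0.634349)(634.8) + (0.773047)(-423.6) = -730.15 m.
1° of latitude spans 111200 m; at latitude φ, 1° of longitude spans that × cos φ = 65059.3 m, so Δλ = -730.15 / 65059.3 × 3600 = -40.402″.

Δλ = -40.40″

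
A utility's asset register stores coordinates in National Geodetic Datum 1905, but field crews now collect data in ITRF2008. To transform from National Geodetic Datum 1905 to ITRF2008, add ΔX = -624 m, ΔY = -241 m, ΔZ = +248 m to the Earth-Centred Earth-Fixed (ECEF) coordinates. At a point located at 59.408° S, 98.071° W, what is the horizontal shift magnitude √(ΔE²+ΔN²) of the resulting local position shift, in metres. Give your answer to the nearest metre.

At φ = -59.408°, λ = -98.071°: sin φ = -0.860813, cos φ = 0.508921, sin λ = -0.990095, cos λ = -0.140400.
ΔE = −sin λ·ΔX + cos λ·ΔY = −(-0.990095)·(-624) + (-0.140400)·(-241) = -583.98 m.
ΔN = −sin φ cos λ·ΔX − sin φ sin λ·ΔY + cos φ·ΔZ = −(-0.860813)(-0.140400)(-624) − (-0.860813)(-0.990095)(-241) + (0.508921)(248) = 407.03 m.
Horizontal magnitude = √(ΔE² + ΔN²) = √((-583.98)² + 407.03²) = 711.83 m.

712 m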